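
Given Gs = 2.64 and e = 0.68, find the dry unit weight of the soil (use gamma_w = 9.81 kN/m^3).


Using gamma_d = Gs * gamma_w / (1 + e)
gamma_d = 2.64 * 9.81 / (1 + 0.68)
gamma_d = 2.64 * 9.81 / 1.68
gamma_d = 15.416 kN/m^3


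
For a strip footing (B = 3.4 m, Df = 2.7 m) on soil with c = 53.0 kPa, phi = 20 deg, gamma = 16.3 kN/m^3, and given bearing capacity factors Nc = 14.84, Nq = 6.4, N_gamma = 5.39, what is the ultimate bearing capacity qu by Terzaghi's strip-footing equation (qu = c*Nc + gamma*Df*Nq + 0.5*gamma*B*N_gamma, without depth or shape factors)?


Compute qu = c*Nc + gamma*Df*Nq + 0.5*gamma*B*N_gamma
Term 1: 53.0 * 14.84 = 786.52
Term 2: 16.3 * 2.7 * 6.4 = 281.664
Term 3: 0.5 * 16.3 * 3.4 * 5.39 = 149.3569
qu = 786.52 + 281.664 + 149.3569
qu = 1217.54 kPa


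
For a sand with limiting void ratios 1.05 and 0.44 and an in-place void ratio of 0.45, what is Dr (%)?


Result: 98.36 %

Derivation:
Using Dr = (e_max - e) / (e_max - e_min) * 100
e_max - e = 1.05 - 0.45 = 0.6
e_max - e_min = 1.05 - 0.44 = 0.61
Dr = 0.6 / 0.61 * 100
Dr = 98.36 %


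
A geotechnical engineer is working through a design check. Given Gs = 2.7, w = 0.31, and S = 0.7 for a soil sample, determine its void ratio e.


Using the relation e = Gs * w / S
e = 2.7 * 0.31 / 0.7
e = 1.1957


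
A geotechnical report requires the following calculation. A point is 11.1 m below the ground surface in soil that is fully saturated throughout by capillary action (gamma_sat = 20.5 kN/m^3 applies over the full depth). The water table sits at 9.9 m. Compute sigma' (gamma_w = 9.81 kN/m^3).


Total stress = gamma_sat * depth
sigma = 20.5 * 11.1 = 227.55 kPa
Pore water pressure u = gamma_w * (depth - d_wt)
u = 9.81 * (11.1 - 9.9) = 11.772 kPa
Effective stress = sigma - u
sigma' = 227.55 - 11.772 = 215.78 kPa


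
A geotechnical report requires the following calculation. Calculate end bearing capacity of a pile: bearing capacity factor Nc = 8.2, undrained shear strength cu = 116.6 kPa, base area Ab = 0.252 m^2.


Result: 240.94 kN

Derivation:
Using Qb = Nc * cu * Ab
Qb = 8.2 * 116.6 * 0.252
Qb = 240.94 kN


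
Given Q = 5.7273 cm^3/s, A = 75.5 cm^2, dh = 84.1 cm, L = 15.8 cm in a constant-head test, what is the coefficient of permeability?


Compute hydraulic gradient:
i = dh / L = 84.1 / 15.8 = 5.32278
Then apply Darcy's law:
k = Q / (A * i)
k = 5.7273 / (75.5 * 5.32278)
k = 5.7273 / 401.87
k = 0.014252 cm/s


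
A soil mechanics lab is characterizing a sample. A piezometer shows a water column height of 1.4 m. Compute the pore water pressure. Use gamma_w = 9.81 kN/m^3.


Using u = gamma_w * h_w
u = 9.81 * 1.4
u = 13.73 kPa


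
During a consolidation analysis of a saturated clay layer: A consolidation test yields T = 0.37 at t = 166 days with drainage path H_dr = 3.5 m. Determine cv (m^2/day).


Using cv = T * H_dr^2 / t
H_dr^2 = 3.5^2 = 12.25
cv = 0.37 * 12.25 / 166
cv = 0.0273 m^2/day


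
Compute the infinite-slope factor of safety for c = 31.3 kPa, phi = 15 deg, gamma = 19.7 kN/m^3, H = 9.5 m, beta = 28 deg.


Result: 0.907

Derivation:
Using Fs = c / (gamma*H*sin(beta)*cos(beta)) + tan(phi)/tan(beta)
Cohesion contribution = 31.3 / (19.7*9.5*sin(28)*cos(28))
Cohesion contribution = 0.403469
Friction contribution = tan(15)/tan(28) = 0.503939
Fs = 0.403469 + 0.503939
Fs = 0.907


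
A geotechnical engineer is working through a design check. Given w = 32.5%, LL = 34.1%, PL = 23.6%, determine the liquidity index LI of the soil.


First compute the plasticity index:
PI = LL - PL = 34.1 - 23.6 = 10.5
Then compute the liquidity index:
LI = (w - PL) / PI
LI = (32.5 - 23.6) / 10.5
LI = 0.848


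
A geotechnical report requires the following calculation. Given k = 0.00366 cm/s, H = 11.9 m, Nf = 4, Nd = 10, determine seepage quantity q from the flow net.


Result: 0.0001742 m^3/s per m

Derivation:
Convert k to m/s for unit consistency with H:
k = 0.00366 cm/s = 0.00366 / 100 m/s = 3.66e-05 m/s
Using q = k * H * Nf / Nd
Nf / Nd = 4 / 10 = 0.4
q = 3.66e-05 * 11.9 * 0.4
q = 0.0001742 m^3/s per m


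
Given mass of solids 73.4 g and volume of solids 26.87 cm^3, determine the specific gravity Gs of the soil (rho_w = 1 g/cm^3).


Using Gs = m_s / (V_s * rho_w)
Since rho_w = 1 g/cm^3:
Gs = 73.4 / 26.87
Gs = 2.732


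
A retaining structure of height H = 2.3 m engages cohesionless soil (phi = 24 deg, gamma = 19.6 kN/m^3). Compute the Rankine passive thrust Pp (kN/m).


Compute passive earth pressure coefficient:
Kp = tan^2(45 + phi/2) = tan^2(57.0) = 2.371184
Compute passive force:
Pp = 0.5 * Kp * gamma * H^2
Pp = 0.5 * 2.371184 * 19.6 * 2.3^2
Pp = 122.93 kN/m


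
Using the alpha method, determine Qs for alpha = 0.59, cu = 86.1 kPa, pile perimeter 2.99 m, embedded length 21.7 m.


Using Qs = alpha * cu * perimeter * L
Qs = 0.59 * 86.1 * 2.99 * 21.7
Qs = 3295.99 kN


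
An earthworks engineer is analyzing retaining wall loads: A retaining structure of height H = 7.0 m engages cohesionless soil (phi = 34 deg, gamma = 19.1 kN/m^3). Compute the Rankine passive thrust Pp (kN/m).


Result: 1655.2 kN/m

Derivation:
Compute passive earth pressure coefficient:
Kp = tan^2(45 + phi/2) = tan^2(62.0) = 3.537132
Compute passive force:
Pp = 0.5 * Kp * gamma * H^2
Pp = 0.5 * 3.537132 * 19.1 * 7.0^2
Pp = 1655.2 kN/m


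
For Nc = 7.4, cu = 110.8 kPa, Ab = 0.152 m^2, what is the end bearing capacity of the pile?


Result: 124.63 kN

Derivation:
Using Qb = Nc * cu * Ab
Qb = 7.4 * 110.8 * 0.152
Qb = 124.63 kN


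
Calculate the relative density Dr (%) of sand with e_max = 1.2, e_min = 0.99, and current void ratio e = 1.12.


Using Dr = (e_max - e) / (e_max - e_min) * 100
e_max - e = 1.2 - 1.12 = 0.08
e_max - e_min = 1.2 - 0.99 = 0.21
Dr = 0.08 / 0.21 * 100
Dr = 38.1 %


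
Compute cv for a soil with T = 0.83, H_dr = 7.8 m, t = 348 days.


Result: 0.14511 m^2/day

Derivation:
Using cv = T * H_dr^2 / t
H_dr^2 = 7.8^2 = 60.84
cv = 0.83 * 60.84 / 348
cv = 0.14511 m^2/day


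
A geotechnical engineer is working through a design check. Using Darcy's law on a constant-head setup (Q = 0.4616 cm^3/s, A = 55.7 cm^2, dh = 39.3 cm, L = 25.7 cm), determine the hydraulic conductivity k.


Result: 0.005419 cm/s

Derivation:
Compute hydraulic gradient:
i = dh / L = 39.3 / 25.7 = 1.52918
Then apply Darcy's law:
k = Q / (A * i)
k = 0.4616 / (55.7 * 1.52918)
k = 0.4616 / 85.1755
k = 0.005419 cm/s


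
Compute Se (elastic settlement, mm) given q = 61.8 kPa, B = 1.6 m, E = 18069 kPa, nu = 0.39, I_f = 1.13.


Using Se = q * B * (1 - nu^2) * I_f / E
1 - nu^2 = 1 - 0.39^2 = 0.8479
Se = 61.8 * 1.6 * 0.8479 * 1.13 / 18069
Se = 0.005243 m
Convert to mm: Se = 0.005243 * 1000 = 5.243 mm


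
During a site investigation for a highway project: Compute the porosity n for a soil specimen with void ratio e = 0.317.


Using the relation n = e / (1 + e)
n = 0.317 / (1 + 0.317)
n = 0.317 / 1.317
n = 0.2407


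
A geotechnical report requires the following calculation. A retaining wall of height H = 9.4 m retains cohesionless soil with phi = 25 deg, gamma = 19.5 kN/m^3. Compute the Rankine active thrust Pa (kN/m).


Compute active earth pressure coefficient:
Ka = tan^2(45 - phi/2) = tan^2(32.5) = 0.405859
Compute active force:
Pa = 0.5 * Ka * gamma * H^2
Pa = 0.5 * 0.405859 * 19.5 * 9.4^2
Pa = 349.65 kN/m


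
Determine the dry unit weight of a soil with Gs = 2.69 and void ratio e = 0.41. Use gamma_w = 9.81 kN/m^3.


Result: 18.716 kN/m^3

Derivation:
Using gamma_d = Gs * gamma_w / (1 + e)
gamma_d = 2.69 * 9.81 / (1 + 0.41)
gamma_d = 2.69 * 9.81 / 1.41
gamma_d = 18.716 kN/m^3


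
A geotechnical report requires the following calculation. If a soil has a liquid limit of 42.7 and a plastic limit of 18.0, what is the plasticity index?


Using PI = LL - PL
PI = 42.7 - 18.0
PI = 24.7


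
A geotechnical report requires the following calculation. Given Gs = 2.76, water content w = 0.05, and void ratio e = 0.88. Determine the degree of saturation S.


Using S = Gs * w / e
S = 2.76 * 0.05 / 0.88
S = 0.1568


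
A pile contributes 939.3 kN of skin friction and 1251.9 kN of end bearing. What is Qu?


Using Qu = Qf + Qb
Qu = 939.3 + 1251.9
Qu = 2191.2 kN


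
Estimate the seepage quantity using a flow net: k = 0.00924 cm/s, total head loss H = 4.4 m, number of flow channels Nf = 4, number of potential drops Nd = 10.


Result: 0.0001626 m^3/s per m

Derivation:
Convert k to m/s for unit consistency with H:
k = 0.00924 cm/s = 0.00924 / 100 m/s = 9.24e-05 m/s
Using q = k * H * Nf / Nd
Nf / Nd = 4 / 10 = 0.4
q = 9.24e-05 * 4.4 * 0.4
q = 0.0001626 m^3/s per m


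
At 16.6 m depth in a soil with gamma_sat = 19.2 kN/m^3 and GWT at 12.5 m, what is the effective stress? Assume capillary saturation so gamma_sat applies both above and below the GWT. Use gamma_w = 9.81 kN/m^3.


Total stress = gamma_sat * depth
sigma = 19.2 * 16.6 = 318.72 kPa
Pore water pressure u = gamma_w * (depth - d_wt)
u = 9.81 * (16.6 - 12.5) = 40.221 kPa
Effective stress = sigma - u
sigma' = 318.72 - 40.221 = 278.5 kPa


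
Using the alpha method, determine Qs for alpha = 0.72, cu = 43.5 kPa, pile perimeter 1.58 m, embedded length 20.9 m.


Result: 1034.25 kN

Derivation:
Using Qs = alpha * cu * perimeter * L
Qs = 0.72 * 43.5 * 1.58 * 20.9
Qs = 1034.25 kN


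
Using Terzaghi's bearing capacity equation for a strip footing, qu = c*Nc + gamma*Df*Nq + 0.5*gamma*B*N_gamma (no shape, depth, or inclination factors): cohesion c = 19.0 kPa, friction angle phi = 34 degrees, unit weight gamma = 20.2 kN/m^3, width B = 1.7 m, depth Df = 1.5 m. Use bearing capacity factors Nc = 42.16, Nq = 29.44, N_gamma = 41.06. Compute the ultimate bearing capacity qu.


Compute qu = c*Nc + gamma*Df*Nq + 0.5*gamma*B*N_gamma
Term 1: 19.0 * 42.16 = 801.04
Term 2: 20.2 * 1.5 * 29.44 = 892.032
Term 3: 0.5 * 20.2 * 1.7 * 41.06 = 705.0002
qu = 801.04 + 892.032 + 705.0002
qu = 2398.07 kPa


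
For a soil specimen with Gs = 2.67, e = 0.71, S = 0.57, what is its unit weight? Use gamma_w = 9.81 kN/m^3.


Using gamma = gamma_w * (Gs + S*e) / (1 + e)
Numerator: Gs + S*e = 2.67 + 0.57*0.71 = 3.0747
Denominator: 1 + e = 1 + 0.71 = 1.71
gamma = 9.81 * 3.0747 / 1.71
gamma = 17.639 kN/m^3


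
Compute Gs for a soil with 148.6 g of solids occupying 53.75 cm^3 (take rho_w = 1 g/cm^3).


Using Gs = m_s / (V_s * rho_w)
Since rho_w = 1 g/cm^3:
Gs = 148.6 / 53.75
Gs = 2.765


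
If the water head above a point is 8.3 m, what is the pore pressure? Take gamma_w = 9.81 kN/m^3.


Result: 81.42 kPa

Derivation:
Using u = gamma_w * h_w
u = 9.81 * 8.3
u = 81.42 kPa


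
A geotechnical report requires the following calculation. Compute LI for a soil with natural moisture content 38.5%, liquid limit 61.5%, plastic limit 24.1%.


Result: 0.385

Derivation:
First compute the plasticity index:
PI = LL - PL = 61.5 - 24.1 = 37.4
Then compute the liquidity index:
LI = (w - PL) / PI
LI = (38.5 - 24.1) / 37.4
LI = 0.385


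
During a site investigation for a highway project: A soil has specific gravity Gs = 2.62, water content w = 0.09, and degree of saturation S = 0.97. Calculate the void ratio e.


Using the relation e = Gs * w / S
e = 2.62 * 0.09 / 0.97
e = 0.2431


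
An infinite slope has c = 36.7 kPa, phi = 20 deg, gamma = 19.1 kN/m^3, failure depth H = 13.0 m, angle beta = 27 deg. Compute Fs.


Result: 1.08

Derivation:
Using Fs = c / (gamma*H*sin(beta)*cos(beta)) + tan(phi)/tan(beta)
Cohesion contribution = 36.7 / (19.1*13.0*sin(27)*cos(27))
Cohesion contribution = 0.365394
Friction contribution = tan(20)/tan(27) = 0.714332
Fs = 0.365394 + 0.714332
Fs = 1.08


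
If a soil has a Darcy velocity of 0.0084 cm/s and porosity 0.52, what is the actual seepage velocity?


Result: 0.01615 cm/s

Derivation:
Using v_s = v_d / n
v_s = 0.0084 / 0.52
v_s = 0.01615 cm/s


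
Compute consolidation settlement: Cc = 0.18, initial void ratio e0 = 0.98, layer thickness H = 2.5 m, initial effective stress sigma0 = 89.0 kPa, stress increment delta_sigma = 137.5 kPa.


Result: 0.0922 m

Derivation:
Using Sc = Cc * H / (1 + e0) * log10((sigma0 + delta_sigma) / sigma0)
Stress ratio = (89.0 + 137.5) / 89.0 = 2.54494
log10(2.54494) = 0.405678
Cc * H / (1 + e0) = 0.18 * 2.5 / (1 + 0.98) = 0.227273
Sc = 0.227273 * 0.405678
Sc = 0.0922 m


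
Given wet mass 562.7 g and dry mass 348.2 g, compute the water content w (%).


Using w = (m_wet - m_dry) / m_dry * 100
m_wet - m_dry = 562.7 - 348.2 = 214.5 g
w = 214.5 / 348.2 * 100
w = 61.6 %


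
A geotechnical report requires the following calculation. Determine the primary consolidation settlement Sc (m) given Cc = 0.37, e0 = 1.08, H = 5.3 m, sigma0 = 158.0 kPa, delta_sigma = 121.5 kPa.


Result: 0.2336 m

Derivation:
Using Sc = Cc * H / (1 + e0) * log10((sigma0 + delta_sigma) / sigma0)
Stress ratio = (158.0 + 121.5) / 158.0 = 1.76899
log10(1.76899) = 0.247725
Cc * H / (1 + e0) = 0.37 * 5.3 / (1 + 1.08) = 0.942788
Sc = 0.942788 * 0.247725
Sc = 0.2336 m


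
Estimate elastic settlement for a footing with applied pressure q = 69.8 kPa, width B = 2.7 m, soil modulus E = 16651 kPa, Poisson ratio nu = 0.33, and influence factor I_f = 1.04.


Result: 10.489 mm

Derivation:
Using Se = q * B * (1 - nu^2) * I_f / E
1 - nu^2 = 1 - 0.33^2 = 0.8911
Se = 69.8 * 2.7 * 0.8911 * 1.04 / 16651
Se = 0.010489 m
Convert to mm: Se = 0.010489 * 1000 = 10.489 mm


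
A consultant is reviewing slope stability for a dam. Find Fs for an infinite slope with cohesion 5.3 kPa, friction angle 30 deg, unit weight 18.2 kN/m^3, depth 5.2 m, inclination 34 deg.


Using Fs = c / (gamma*H*sin(beta)*cos(beta)) + tan(phi)/tan(beta)
Cohesion contribution = 5.3 / (18.2*5.2*sin(34)*cos(34))
Cohesion contribution = 0.1208
Friction contribution = tan(30)/tan(34) = 0.855957
Fs = 0.1208 + 0.855957
Fs = 0.977


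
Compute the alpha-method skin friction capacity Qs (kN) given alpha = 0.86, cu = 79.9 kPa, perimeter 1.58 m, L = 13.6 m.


Using Qs = alpha * cu * perimeter * L
Qs = 0.86 * 79.9 * 1.58 * 13.6
Qs = 1476.53 kN


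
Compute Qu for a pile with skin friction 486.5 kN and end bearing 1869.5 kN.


Using Qu = Qf + Qb
Qu = 486.5 + 1869.5
Qu = 2356.0 kN


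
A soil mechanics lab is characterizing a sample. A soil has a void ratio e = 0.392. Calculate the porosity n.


Result: 0.2816

Derivation:
Using the relation n = e / (1 + e)
n = 0.392 / (1 + 0.392)
n = 0.392 / 1.392
n = 0.2816


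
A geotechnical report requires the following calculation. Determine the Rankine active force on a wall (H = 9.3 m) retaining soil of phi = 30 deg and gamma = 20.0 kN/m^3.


Result: 288.3 kN/m

Derivation:
Compute active earth pressure coefficient:
Ka = tan^2(45 - phi/2) = tan^2(30.0) = 0.333333
Compute active force:
Pa = 0.5 * Ka * gamma * H^2
Pa = 0.5 * 0.333333 * 20.0 * 9.3^2
Pa = 288.3 kN/m


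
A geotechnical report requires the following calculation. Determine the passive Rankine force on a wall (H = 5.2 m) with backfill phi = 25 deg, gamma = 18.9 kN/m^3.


Compute passive earth pressure coefficient:
Kp = tan^2(45 + phi/2) = tan^2(57.5) = 2.463913
Compute passive force:
Pp = 0.5 * Kp * gamma * H^2
Pp = 0.5 * 2.463913 * 18.9 * 5.2^2
Pp = 629.6 kN/m


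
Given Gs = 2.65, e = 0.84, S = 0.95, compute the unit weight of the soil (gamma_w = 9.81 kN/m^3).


Using gamma = gamma_w * (Gs + S*e) / (1 + e)
Numerator: Gs + S*e = 2.65 + 0.95*0.84 = 3.448
Denominator: 1 + e = 1 + 0.84 = 1.84
gamma = 9.81 * 3.448 / 1.84
gamma = 18.383 kN/m^3


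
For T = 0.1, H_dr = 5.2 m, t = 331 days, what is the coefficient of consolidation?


Result: 0.00817 m^2/day

Derivation:
Using cv = T * H_dr^2 / t
H_dr^2 = 5.2^2 = 27.04
cv = 0.1 * 27.04 / 331
cv = 0.00817 m^2/day


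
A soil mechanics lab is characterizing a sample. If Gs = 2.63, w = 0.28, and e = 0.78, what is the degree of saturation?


Using S = Gs * w / e
S = 2.63 * 0.28 / 0.78
S = 0.9441


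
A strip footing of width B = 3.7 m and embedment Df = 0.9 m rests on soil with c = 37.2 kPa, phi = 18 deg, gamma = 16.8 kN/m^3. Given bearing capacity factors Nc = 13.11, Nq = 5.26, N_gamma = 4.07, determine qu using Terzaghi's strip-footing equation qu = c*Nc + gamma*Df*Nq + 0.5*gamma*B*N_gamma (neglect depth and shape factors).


Compute qu = c*Nc + gamma*Df*Nq + 0.5*gamma*B*N_gamma
Term 1: 37.2 * 13.11 = 487.692
Term 2: 16.8 * 0.9 * 5.26 = 79.5312
Term 3: 0.5 * 16.8 * 3.7 * 4.07 = 126.4956
qu = 487.692 + 79.5312 + 126.4956
qu = 693.72 kPa


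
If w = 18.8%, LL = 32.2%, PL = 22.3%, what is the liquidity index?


Result: -0.354

Derivation:
First compute the plasticity index:
PI = LL - PL = 32.2 - 22.3 = 9.9
Then compute the liquidity index:
LI = (w - PL) / PI
LI = (18.8 - 22.3) / 9.9
LI = -0.354


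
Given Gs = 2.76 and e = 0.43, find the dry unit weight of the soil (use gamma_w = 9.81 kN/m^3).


Result: 18.934 kN/m^3

Derivation:
Using gamma_d = Gs * gamma_w / (1 + e)
gamma_d = 2.76 * 9.81 / (1 + 0.43)
gamma_d = 2.76 * 9.81 / 1.43
gamma_d = 18.934 kN/m^3


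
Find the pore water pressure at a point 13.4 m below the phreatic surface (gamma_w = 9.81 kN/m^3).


Using u = gamma_w * h_w
u = 9.81 * 13.4
u = 131.45 kPa


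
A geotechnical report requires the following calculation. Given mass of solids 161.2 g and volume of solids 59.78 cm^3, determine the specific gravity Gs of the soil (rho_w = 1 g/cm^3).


Using Gs = m_s / (V_s * rho_w)
Since rho_w = 1 g/cm^3:
Gs = 161.2 / 59.78
Gs = 2.697


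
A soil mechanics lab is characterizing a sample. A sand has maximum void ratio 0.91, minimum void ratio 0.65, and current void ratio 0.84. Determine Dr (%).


Result: 26.92 %

Derivation:
Using Dr = (e_max - e) / (e_max - e_min) * 100
e_max - e = 0.91 - 0.84 = 0.07
e_max - e_min = 0.91 - 0.65 = 0.26
Dr = 0.07 / 0.26 * 100
Dr = 26.92 %


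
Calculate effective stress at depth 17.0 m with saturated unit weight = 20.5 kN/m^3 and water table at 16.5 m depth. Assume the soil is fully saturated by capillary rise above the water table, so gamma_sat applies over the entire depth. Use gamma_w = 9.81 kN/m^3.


Total stress = gamma_sat * depth
sigma = 20.5 * 17.0 = 348.5 kPa
Pore water pressure u = gamma_w * (depth - d_wt)
u = 9.81 * (17.0 - 16.5) = 4.905 kPa
Effective stress = sigma - u
sigma' = 348.5 - 4.905 = 343.6 kPa


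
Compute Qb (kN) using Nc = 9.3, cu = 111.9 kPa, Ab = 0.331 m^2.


Using Qb = Nc * cu * Ab
Qb = 9.3 * 111.9 * 0.331
Qb = 344.46 kN


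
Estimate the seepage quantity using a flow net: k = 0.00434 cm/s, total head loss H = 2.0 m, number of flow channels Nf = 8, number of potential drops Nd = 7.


Convert k to m/s for unit consistency with H:
k = 0.00434 cm/s = 0.00434 / 100 m/s = 4.34e-05 m/s
Using q = k * H * Nf / Nd
Nf / Nd = 8 / 7 = 1.1429
q = 4.34e-05 * 2.0 * 1.1429
q = 9.92e-05 m^3/s per m


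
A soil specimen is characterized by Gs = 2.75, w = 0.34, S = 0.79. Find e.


Using the relation e = Gs * w / S
e = 2.75 * 0.34 / 0.79
e = 1.1835


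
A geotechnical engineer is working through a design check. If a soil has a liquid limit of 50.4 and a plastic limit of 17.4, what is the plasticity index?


Using PI = LL - PL
PI = 50.4 - 17.4
PI = 33.0


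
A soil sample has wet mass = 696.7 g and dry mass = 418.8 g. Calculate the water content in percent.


Using w = (m_wet - m_dry) / m_dry * 100
m_wet - m_dry = 696.7 - 418.8 = 277.9 g
w = 277.9 / 418.8 * 100
w = 66.36 %


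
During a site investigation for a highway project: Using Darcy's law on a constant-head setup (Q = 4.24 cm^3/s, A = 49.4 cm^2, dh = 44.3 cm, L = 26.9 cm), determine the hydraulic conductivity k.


Result: 0.052118 cm/s

Derivation:
Compute hydraulic gradient:
i = dh / L = 44.3 / 26.9 = 1.64684
Then apply Darcy's law:
k = Q / (A * i)
k = 4.24 / (49.4 * 1.64684)
k = 4.24 / 81.3539
k = 0.052118 cm/s


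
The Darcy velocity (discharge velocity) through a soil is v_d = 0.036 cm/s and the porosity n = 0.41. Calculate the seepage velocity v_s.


Result: 0.0878 cm/s

Derivation:
Using v_s = v_d / n
v_s = 0.036 / 0.41
v_s = 0.0878 cm/s


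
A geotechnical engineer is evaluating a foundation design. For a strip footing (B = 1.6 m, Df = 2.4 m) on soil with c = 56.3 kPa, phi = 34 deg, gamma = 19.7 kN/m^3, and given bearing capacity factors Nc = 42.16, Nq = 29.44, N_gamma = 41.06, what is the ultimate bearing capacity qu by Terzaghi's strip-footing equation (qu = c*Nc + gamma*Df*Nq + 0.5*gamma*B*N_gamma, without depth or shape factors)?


Result: 4412.64 kPa

Derivation:
Compute qu = c*Nc + gamma*Df*Nq + 0.5*gamma*B*N_gamma
Term 1: 56.3 * 42.16 = 2373.608
Term 2: 19.7 * 2.4 * 29.44 = 1391.9232
Term 3: 0.5 * 19.7 * 1.6 * 41.06 = 647.1056
qu = 2373.608 + 1391.9232 + 647.1056
qu = 4412.64 kPa


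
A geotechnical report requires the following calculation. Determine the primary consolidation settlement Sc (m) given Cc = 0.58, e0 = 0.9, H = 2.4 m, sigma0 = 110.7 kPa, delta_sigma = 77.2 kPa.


Using Sc = Cc * H / (1 + e0) * log10((sigma0 + delta_sigma) / sigma0)
Stress ratio = (110.7 + 77.2) / 110.7 = 1.69738
log10(1.69738) = 0.229779
Cc * H / (1 + e0) = 0.58 * 2.4 / (1 + 0.9) = 0.732632
Sc = 0.732632 * 0.229779
Sc = 0.1683 m


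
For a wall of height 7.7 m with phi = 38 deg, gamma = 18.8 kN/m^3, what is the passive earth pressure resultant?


Compute passive earth pressure coefficient:
Kp = tan^2(45 + phi/2) = tan^2(64.0) = 4.203746
Compute passive force:
Pp = 0.5 * Kp * gamma * H^2
Pp = 0.5 * 4.203746 * 18.8 * 7.7^2
Pp = 2342.86 kN/m


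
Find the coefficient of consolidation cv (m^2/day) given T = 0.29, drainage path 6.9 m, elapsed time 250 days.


Using cv = T * H_dr^2 / t
H_dr^2 = 6.9^2 = 47.61
cv = 0.29 * 47.61 / 250
cv = 0.05523 m^2/day


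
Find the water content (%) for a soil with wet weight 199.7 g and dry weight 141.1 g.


Result: 41.53 %

Derivation:
Using w = (m_wet - m_dry) / m_dry * 100
m_wet - m_dry = 199.7 - 141.1 = 58.6 g
w = 58.6 / 141.1 * 100
w = 41.53 %


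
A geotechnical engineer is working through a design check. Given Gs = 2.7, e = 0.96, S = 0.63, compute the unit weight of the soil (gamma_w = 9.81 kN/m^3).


Using gamma = gamma_w * (Gs + S*e) / (1 + e)
Numerator: Gs + S*e = 2.7 + 0.63*0.96 = 3.3048
Denominator: 1 + e = 1 + 0.96 = 1.96
gamma = 9.81 * 3.3048 / 1.96
gamma = 16.541 kN/m^3


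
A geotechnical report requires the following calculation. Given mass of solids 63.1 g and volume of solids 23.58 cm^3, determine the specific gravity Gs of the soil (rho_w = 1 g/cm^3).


Using Gs = m_s / (V_s * rho_w)
Since rho_w = 1 g/cm^3:
Gs = 63.1 / 23.58
Gs = 2.676


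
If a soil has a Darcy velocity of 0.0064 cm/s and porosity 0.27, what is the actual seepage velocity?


Using v_s = v_d / n
v_s = 0.0064 / 0.27
v_s = 0.0237 cm/s


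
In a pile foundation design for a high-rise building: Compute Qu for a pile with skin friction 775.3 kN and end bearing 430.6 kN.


Using Qu = Qf + Qb
Qu = 775.3 + 430.6
Qu = 1205.9 kN


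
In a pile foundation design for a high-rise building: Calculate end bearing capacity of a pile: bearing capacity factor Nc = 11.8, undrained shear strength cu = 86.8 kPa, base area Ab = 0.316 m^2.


Result: 323.66 kN

Derivation:
Using Qb = Nc * cu * Ab
Qb = 11.8 * 86.8 * 0.316
Qb = 323.66 kN


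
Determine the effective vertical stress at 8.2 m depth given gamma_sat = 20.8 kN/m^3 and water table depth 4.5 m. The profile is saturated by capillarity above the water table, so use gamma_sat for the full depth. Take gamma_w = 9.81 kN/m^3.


Result: 134.26 kPa

Derivation:
Total stress = gamma_sat * depth
sigma = 20.8 * 8.2 = 170.56 kPa
Pore water pressure u = gamma_w * (depth - d_wt)
u = 9.81 * (8.2 - 4.5) = 36.297 kPa
Effective stress = sigma - u
sigma' = 170.56 - 36.297 = 134.26 kPa


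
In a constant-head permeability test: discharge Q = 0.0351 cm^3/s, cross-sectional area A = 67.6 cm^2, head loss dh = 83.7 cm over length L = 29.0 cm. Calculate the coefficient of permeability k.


Compute hydraulic gradient:
i = dh / L = 83.7 / 29.0 = 2.88621
Then apply Darcy's law:
k = Q / (A * i)
k = 0.0351 / (67.6 * 2.88621)
k = 0.0351 / 195.108
k = 0.00018 cm/s


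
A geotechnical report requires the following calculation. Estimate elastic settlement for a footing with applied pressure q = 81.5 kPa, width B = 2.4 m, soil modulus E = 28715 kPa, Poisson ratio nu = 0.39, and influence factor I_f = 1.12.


Using Se = q * B * (1 - nu^2) * I_f / E
1 - nu^2 = 1 - 0.39^2 = 0.8479
Se = 81.5 * 2.4 * 0.8479 * 1.12 / 28715
Se = 0.006469 m
Convert to mm: Se = 0.006469 * 1000 = 6.469 mm


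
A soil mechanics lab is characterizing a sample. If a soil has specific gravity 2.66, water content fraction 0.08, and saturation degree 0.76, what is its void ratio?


Result: 0.28

Derivation:
Using the relation e = Gs * w / S
e = 2.66 * 0.08 / 0.76
e = 0.28


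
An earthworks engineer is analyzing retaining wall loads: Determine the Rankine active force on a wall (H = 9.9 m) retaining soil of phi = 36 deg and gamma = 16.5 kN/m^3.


Result: 209.92 kN/m

Derivation:
Compute active earth pressure coefficient:
Ka = tan^2(45 - phi/2) = tan^2(27.0) = 0.259616
Compute active force:
Pa = 0.5 * Ka * gamma * H^2
Pa = 0.5 * 0.259616 * 16.5 * 9.9^2
Pa = 209.92 kN/m


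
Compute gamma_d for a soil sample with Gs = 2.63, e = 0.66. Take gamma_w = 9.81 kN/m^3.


Using gamma_d = Gs * gamma_w / (1 + e)
gamma_d = 2.63 * 9.81 / (1 + 0.66)
gamma_d = 2.63 * 9.81 / 1.66
gamma_d = 15.542 kN/m^3


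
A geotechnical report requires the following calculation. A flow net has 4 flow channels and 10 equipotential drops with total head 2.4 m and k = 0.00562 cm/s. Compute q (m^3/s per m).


Convert k to m/s for unit consistency with H:
k = 0.00562 cm/s = 0.00562 / 100 m/s = 5.62e-05 m/s
Using q = k * H * Nf / Nd
Nf / Nd = 4 / 10 = 0.4
q = 5.62e-05 * 2.4 * 0.4
q = 5.395e-05 m^3/s per m


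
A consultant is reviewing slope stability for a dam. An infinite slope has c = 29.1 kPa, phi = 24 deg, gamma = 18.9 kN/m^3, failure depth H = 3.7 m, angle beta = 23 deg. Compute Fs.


Result: 2.206

Derivation:
Using Fs = c / (gamma*H*sin(beta)*cos(beta)) + tan(phi)/tan(beta)
Cohesion contribution = 29.1 / (18.9*3.7*sin(23)*cos(23))
Cohesion contribution = 1.15698
Friction contribution = tan(24)/tan(23) = 1.04889
Fs = 1.15698 + 1.04889
Fs = 2.206


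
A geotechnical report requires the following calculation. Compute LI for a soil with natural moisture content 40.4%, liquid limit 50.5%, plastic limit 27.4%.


First compute the plasticity index:
PI = LL - PL = 50.5 - 27.4 = 23.1
Then compute the liquidity index:
LI = (w - PL) / PI
LI = (40.4 - 27.4) / 23.1
LI = 0.563


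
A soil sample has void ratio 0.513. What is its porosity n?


Using the relation n = e / (1 + e)
n = 0.513 / (1 + 0.513)
n = 0.513 / 1.513
n = 0.3391


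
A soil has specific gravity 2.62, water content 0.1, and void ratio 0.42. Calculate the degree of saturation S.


Using S = Gs * w / e
S = 2.62 * 0.1 / 0.42
S = 0.6238


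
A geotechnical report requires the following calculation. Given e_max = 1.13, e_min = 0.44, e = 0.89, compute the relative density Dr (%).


Using Dr = (e_max - e) / (e_max - e_min) * 100
e_max - e = 1.13 - 0.89 = 0.24
e_max - e_min = 1.13 - 0.44 = 0.69
Dr = 0.24 / 0.69 * 100
Dr = 34.78 %


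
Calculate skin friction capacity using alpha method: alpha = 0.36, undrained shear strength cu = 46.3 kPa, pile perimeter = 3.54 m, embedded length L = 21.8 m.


Using Qs = alpha * cu * perimeter * L
Qs = 0.36 * 46.3 * 3.54 * 21.8
Qs = 1286.3 kN


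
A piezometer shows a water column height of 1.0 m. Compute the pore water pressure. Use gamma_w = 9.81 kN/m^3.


Using u = gamma_w * h_w
u = 9.81 * 1.0
u = 9.81 kPa


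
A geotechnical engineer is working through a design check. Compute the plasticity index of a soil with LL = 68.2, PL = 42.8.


Result: 25.4

Derivation:
Using PI = LL - PL
PI = 68.2 - 42.8
PI = 25.4


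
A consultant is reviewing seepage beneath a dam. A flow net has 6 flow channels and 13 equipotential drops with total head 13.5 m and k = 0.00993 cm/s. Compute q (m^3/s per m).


Convert k to m/s for unit consistency with H:
k = 0.00993 cm/s = 0.00993 / 100 m/s = 9.93e-05 m/s
Using q = k * H * Nf / Nd
Nf / Nd = 6 / 13 = 0.4615
q = 9.93e-05 * 13.5 * 0.4615
q = 0.0006187 m^3/s per m


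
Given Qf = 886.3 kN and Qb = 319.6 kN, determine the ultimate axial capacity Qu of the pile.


Using Qu = Qf + Qb
Qu = 886.3 + 319.6
Qu = 1205.9 kN


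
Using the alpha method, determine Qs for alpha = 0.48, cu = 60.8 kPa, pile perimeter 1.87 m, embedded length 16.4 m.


Using Qs = alpha * cu * perimeter * L
Qs = 0.48 * 60.8 * 1.87 * 16.4
Qs = 895.01 kN


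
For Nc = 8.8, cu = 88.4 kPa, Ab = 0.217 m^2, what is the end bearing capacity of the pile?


Result: 168.81 kN

Derivation:
Using Qb = Nc * cu * Ab
Qb = 8.8 * 88.4 * 0.217
Qb = 168.81 kN


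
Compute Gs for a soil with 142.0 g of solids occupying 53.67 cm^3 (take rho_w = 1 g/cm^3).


Result: 2.646

Derivation:
Using Gs = m_s / (V_s * rho_w)
Since rho_w = 1 g/cm^3:
Gs = 142.0 / 53.67
Gs = 2.646


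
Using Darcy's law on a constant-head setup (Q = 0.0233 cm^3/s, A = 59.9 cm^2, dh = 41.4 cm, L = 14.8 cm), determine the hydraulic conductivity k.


Result: 0.000139 cm/s

Derivation:
Compute hydraulic gradient:
i = dh / L = 41.4 / 14.8 = 2.7973
Then apply Darcy's law:
k = Q / (A * i)
k = 0.0233 / (59.9 * 2.7973)
k = 0.0233 / 167.558
k = 0.000139 cm/s


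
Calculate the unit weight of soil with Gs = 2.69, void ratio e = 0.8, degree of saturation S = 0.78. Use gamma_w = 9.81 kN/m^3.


Using gamma = gamma_w * (Gs + S*e) / (1 + e)
Numerator: Gs + S*e = 2.69 + 0.78*0.8 = 3.314
Denominator: 1 + e = 1 + 0.8 = 1.8
gamma = 9.81 * 3.314 / 1.8
gamma = 18.061 kN/m^3


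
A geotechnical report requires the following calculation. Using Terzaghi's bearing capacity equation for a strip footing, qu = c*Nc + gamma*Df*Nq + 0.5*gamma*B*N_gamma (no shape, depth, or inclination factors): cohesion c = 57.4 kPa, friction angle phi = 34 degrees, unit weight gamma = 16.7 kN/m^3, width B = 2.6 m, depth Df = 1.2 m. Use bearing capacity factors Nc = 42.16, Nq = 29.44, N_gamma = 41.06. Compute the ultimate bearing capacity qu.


Compute qu = c*Nc + gamma*Df*Nq + 0.5*gamma*B*N_gamma
Term 1: 57.4 * 42.16 = 2419.984
Term 2: 16.7 * 1.2 * 29.44 = 589.9776
Term 3: 0.5 * 16.7 * 2.6 * 41.06 = 891.4126
qu = 2419.984 + 589.9776 + 891.4126
qu = 3901.37 kPa


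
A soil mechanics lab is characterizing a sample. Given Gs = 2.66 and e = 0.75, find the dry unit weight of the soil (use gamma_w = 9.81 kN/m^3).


Result: 14.911 kN/m^3

Derivation:
Using gamma_d = Gs * gamma_w / (1 + e)
gamma_d = 2.66 * 9.81 / (1 + 0.75)
gamma_d = 2.66 * 9.81 / 1.75
gamma_d = 14.911 kN/m^3


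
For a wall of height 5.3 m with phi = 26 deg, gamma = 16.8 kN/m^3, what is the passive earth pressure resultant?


Compute passive earth pressure coefficient:
Kp = tan^2(45 + phi/2) = tan^2(58.0) = 2.561071
Compute passive force:
Pp = 0.5 * Kp * gamma * H^2
Pp = 0.5 * 2.561071 * 16.8 * 5.3^2
Pp = 604.3 kN/m


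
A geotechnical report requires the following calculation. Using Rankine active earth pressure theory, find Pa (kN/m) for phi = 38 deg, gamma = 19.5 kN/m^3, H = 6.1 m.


Compute active earth pressure coefficient:
Ka = tan^2(45 - phi/2) = tan^2(26.0) = 0.237883
Compute active force:
Pa = 0.5 * Ka * gamma * H^2
Pa = 0.5 * 0.237883 * 19.5 * 6.1^2
Pa = 86.3 kN/m


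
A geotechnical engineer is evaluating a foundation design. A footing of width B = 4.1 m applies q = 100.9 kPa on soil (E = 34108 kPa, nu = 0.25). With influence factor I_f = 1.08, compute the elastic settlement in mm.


Result: 12.28 mm

Derivation:
Using Se = q * B * (1 - nu^2) * I_f / E
1 - nu^2 = 1 - 0.25^2 = 0.9375
Se = 100.9 * 4.1 * 0.9375 * 1.08 / 34108
Se = 0.012280 m
Convert to mm: Se = 0.012280 * 1000 = 12.28 mm


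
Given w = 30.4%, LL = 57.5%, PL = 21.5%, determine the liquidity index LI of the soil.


First compute the plasticity index:
PI = LL - PL = 57.5 - 21.5 = 36.0
Then compute the liquidity index:
LI = (w - PL) / PI
LI = (30.4 - 21.5) / 36.0
LI = 0.247


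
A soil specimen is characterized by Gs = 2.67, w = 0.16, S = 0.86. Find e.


Result: 0.4967

Derivation:
Using the relation e = Gs * w / S
e = 2.67 * 0.16 / 0.86
e = 0.4967


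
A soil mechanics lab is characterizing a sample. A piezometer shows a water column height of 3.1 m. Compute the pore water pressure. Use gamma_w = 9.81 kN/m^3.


Using u = gamma_w * h_w
u = 9.81 * 3.1
u = 30.41 kPa


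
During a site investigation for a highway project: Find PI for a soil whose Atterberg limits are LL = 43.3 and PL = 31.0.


Using PI = LL - PL
PI = 43.3 - 31.0
PI = 12.3


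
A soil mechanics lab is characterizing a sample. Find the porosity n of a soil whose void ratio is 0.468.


Using the relation n = e / (1 + e)
n = 0.468 / (1 + 0.468)
n = 0.468 / 1.468
n = 0.3188


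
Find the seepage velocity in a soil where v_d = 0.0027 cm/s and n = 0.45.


Result: 0.006 cm/s

Derivation:
Using v_s = v_d / n
v_s = 0.0027 / 0.45
v_s = 0.006 cm/s


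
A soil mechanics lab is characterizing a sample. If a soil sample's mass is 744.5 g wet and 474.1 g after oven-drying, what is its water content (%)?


Result: 57.03 %

Derivation:
Using w = (m_wet - m_dry) / m_dry * 100
m_wet - m_dry = 744.5 - 474.1 = 270.4 g
w = 270.4 / 474.1 * 100
w = 57.03 %


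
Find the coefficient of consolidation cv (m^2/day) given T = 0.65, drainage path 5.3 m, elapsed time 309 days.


Result: 0.05909 m^2/day

Derivation:
Using cv = T * H_dr^2 / t
H_dr^2 = 5.3^2 = 28.09
cv = 0.65 * 28.09 / 309
cv = 0.05909 m^2/day


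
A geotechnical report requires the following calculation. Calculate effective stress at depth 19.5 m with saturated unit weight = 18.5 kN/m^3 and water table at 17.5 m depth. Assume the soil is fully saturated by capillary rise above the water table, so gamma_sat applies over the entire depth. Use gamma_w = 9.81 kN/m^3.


Result: 341.13 kPa

Derivation:
Total stress = gamma_sat * depth
sigma = 18.5 * 19.5 = 360.75 kPa
Pore water pressure u = gamma_w * (depth - d_wt)
u = 9.81 * (19.5 - 17.5) = 19.62 kPa
Effective stress = sigma - u
sigma' = 360.75 - 19.62 = 341.13 kPa


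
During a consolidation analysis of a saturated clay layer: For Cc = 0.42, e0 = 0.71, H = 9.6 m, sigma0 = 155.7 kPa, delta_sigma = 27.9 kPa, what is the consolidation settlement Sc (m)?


Result: 0.1688 m

Derivation:
Using Sc = Cc * H / (1 + e0) * log10((sigma0 + delta_sigma) / sigma0)
Stress ratio = (155.7 + 27.9) / 155.7 = 1.17919
log10(1.17919) = 0.0715841
Cc * H / (1 + e0) = 0.42 * 9.6 / (1 + 0.71) = 2.35789
Sc = 2.35789 * 0.0715841
Sc = 0.1688 m


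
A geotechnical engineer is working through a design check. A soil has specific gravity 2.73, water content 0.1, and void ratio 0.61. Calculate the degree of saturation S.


Using S = Gs * w / e
S = 2.73 * 0.1 / 0.61
S = 0.4475


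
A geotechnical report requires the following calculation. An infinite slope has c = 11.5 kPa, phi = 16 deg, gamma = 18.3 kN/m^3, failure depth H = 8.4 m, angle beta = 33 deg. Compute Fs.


Using Fs = c / (gamma*H*sin(beta)*cos(beta)) + tan(phi)/tan(beta)
Cohesion contribution = 11.5 / (18.3*8.4*sin(33)*cos(33))
Cohesion contribution = 0.163782
Friction contribution = tan(16)/tan(33) = 0.441549
Fs = 0.163782 + 0.441549
Fs = 0.605


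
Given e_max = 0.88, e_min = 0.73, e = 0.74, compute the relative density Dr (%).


Using Dr = (e_max - e) / (e_max - e_min) * 100
e_max - e = 0.88 - 0.74 = 0.14
e_max - e_min = 0.88 - 0.73 = 0.15
Dr = 0.14 / 0.15 * 100
Dr = 93.33 %


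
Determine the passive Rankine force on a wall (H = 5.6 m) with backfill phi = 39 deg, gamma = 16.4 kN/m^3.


Compute passive earth pressure coefficient:
Kp = tan^2(45 + phi/2) = tan^2(64.5) = 4.395495
Compute passive force:
Pp = 0.5 * Kp * gamma * H^2
Pp = 0.5 * 4.395495 * 16.4 * 5.6^2
Pp = 1130.31 kN/m


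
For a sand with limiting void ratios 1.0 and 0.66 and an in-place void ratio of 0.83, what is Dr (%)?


Result: 50.0 %

Derivation:
Using Dr = (e_max - e) / (e_max - e_min) * 100
e_max - e = 1.0 - 0.83 = 0.17
e_max - e_min = 1.0 - 0.66 = 0.34
Dr = 0.17 / 0.34 * 100
Dr = 50.0 %


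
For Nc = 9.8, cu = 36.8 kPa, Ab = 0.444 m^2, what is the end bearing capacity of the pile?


Result: 160.12 kN

Derivation:
Using Qb = Nc * cu * Ab
Qb = 9.8 * 36.8 * 0.444
Qb = 160.12 kN


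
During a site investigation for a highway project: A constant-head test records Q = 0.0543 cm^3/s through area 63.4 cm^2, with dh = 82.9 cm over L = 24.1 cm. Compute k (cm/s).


Result: 0.000249 cm/s

Derivation:
Compute hydraulic gradient:
i = dh / L = 82.9 / 24.1 = 3.43983
Then apply Darcy's law:
k = Q / (A * i)
k = 0.0543 / (63.4 * 3.43983)
k = 0.0543 / 218.085
k = 0.000249 cm/s


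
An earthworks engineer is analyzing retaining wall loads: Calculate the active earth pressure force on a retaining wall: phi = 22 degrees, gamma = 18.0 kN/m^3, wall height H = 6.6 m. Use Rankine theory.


Compute active earth pressure coefficient:
Ka = tan^2(45 - phi/2) = tan^2(34.0) = 0.454962
Compute active force:
Pa = 0.5 * Ka * gamma * H^2
Pa = 0.5 * 0.454962 * 18.0 * 6.6^2
Pa = 178.36 kN/m


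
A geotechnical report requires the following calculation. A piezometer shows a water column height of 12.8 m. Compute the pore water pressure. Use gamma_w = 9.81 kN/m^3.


Using u = gamma_w * h_w
u = 9.81 * 12.8
u = 125.57 kPa


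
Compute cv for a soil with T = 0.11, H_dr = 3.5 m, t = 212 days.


Using cv = T * H_dr^2 / t
H_dr^2 = 3.5^2 = 12.25
cv = 0.11 * 12.25 / 212
cv = 0.00636 m^2/day


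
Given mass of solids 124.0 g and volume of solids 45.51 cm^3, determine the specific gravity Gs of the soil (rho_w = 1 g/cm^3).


Result: 2.725

Derivation:
Using Gs = m_s / (V_s * rho_w)
Since rho_w = 1 g/cm^3:
Gs = 124.0 / 45.51
Gs = 2.725


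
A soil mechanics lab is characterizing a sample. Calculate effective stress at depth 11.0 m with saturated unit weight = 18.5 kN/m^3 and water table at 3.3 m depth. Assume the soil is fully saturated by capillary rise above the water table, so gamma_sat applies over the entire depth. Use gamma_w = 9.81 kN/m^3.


Total stress = gamma_sat * depth
sigma = 18.5 * 11.0 = 203.5 kPa
Pore water pressure u = gamma_w * (depth - d_wt)
u = 9.81 * (11.0 - 3.3) = 75.537 kPa
Effective stress = sigma - u
sigma' = 203.5 - 75.537 = 127.96 kPa


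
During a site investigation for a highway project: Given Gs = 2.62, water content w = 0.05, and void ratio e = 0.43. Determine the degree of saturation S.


Using S = Gs * w / e
S = 2.62 * 0.05 / 0.43
S = 0.3047


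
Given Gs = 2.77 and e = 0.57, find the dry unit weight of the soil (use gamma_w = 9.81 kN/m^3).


Result: 17.308 kN/m^3

Derivation:
Using gamma_d = Gs * gamma_w / (1 + e)
gamma_d = 2.77 * 9.81 / (1 + 0.57)
gamma_d = 2.77 * 9.81 / 1.57
gamma_d = 17.308 kN/m^3


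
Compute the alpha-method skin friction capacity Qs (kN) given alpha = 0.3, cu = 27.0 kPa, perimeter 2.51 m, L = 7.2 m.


Using Qs = alpha * cu * perimeter * L
Qs = 0.3 * 27.0 * 2.51 * 7.2
Qs = 146.38 kN


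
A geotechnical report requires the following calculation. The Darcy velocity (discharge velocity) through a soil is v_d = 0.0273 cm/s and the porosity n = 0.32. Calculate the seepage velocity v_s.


Using v_s = v_d / n
v_s = 0.0273 / 0.32
v_s = 0.08531 cm/s


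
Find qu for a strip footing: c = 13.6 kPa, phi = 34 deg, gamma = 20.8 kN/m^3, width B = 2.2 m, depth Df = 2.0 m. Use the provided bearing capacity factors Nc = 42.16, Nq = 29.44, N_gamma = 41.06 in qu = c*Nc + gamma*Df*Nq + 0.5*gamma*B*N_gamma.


Result: 2737.53 kPa

Derivation:
Compute qu = c*Nc + gamma*Df*Nq + 0.5*gamma*B*N_gamma
Term 1: 13.6 * 42.16 = 573.376
Term 2: 20.8 * 2.0 * 29.44 = 1224.704
Term 3: 0.5 * 20.8 * 2.2 * 41.06 = 939.4528
qu = 573.376 + 1224.704 + 939.4528
qu = 2737.53 kPa
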